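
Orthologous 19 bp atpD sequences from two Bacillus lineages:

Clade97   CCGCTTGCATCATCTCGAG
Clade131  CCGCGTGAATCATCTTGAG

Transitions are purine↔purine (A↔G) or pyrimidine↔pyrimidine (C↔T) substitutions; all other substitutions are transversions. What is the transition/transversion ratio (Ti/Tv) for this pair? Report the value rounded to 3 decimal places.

0.500

Mismatches occur at site 5 (T→G, transversion), site 8 (C→A, transversion), site 16 (C→T, transition).
Of the 3 differences, 1 transition and 2 transversions, so Ti/Tv = 1/2 = 0.500.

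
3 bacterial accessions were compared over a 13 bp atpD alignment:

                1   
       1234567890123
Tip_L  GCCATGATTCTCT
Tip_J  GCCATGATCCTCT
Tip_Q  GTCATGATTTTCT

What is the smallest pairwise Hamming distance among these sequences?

Pairwise Hamming distances:
  Tip_L vs Tip_J: 1
  Tip_L vs Tip_Q: 2
  Tip_J vs Tip_Q: 3
The smallest is 1, between Tip_L and Tip_J.

1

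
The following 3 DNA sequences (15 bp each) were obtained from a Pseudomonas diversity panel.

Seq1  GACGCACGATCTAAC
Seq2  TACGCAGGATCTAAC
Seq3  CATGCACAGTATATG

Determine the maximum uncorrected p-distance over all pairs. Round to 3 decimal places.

Pairwise Hamming distances:
  Seq1 vs Seq2: 2
  Seq1 vs Seq3: 7
  Seq2 vs Seq3: 8
The largest is 8 mismatches, between Seq2 and Seq3; p = 8/15 = 0.533.

0.533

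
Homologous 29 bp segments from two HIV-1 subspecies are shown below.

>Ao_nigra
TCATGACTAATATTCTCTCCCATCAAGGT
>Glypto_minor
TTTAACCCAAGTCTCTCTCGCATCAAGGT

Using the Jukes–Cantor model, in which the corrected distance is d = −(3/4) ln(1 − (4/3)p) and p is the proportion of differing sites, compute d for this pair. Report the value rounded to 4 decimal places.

Differing sites — 2:C/T; 3:A/T; 4:T/A; 5:G/A; 6:A/C; 8:T/C; 11:T/G; 12:A/T; 13:T/C; 20:C/G.
p = 10/29 = 0.344828.
d = −0.75 · ln(1 − (4/3)·0.344828) = −0.75 · ln(0.540229) = −0.75 · (-0.615762) = 0.4618.

0.4618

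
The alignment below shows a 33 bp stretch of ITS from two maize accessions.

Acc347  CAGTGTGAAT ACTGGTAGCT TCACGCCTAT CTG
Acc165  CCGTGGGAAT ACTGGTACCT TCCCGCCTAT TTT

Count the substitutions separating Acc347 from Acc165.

6

Differing sites — 2:A/C; 6:T/G; 18:G/C; 23:A/C; 31:C/T; 33:G/T.
That gives 6 mismatches out of 33 aligned sites, so the Hamming distance is 6.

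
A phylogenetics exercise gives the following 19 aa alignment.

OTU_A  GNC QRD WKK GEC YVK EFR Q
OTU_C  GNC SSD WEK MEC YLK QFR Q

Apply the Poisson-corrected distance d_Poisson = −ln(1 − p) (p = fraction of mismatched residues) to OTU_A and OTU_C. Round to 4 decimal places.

0.3795

Differing sites — 4:Q/S; 5:R/S; 8:K/E; 10:G/M; 14:V/L; 16:E/Q.
p = 6/19 = 0.315789.
d = −ln(1 − 0.315789) = −ln(0.684211) = 0.3795.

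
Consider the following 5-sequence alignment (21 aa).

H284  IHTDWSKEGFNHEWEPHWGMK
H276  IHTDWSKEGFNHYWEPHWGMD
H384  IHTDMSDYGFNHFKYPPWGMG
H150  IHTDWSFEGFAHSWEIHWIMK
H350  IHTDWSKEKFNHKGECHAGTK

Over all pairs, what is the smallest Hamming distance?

Pairwise Hamming distances:
  H284 vs H276: 2
  H284 vs H384: 8
  H284 vs H150: 5
  H284 vs H350: 6
  H276 vs H384: 8
  H276 vs H150: 6
  H276 vs H350: 7
  H384 vs H150: 11
  H384 vs H350: 12
  H150 vs H350: 9
The smallest is 2, between H284 and H276.

2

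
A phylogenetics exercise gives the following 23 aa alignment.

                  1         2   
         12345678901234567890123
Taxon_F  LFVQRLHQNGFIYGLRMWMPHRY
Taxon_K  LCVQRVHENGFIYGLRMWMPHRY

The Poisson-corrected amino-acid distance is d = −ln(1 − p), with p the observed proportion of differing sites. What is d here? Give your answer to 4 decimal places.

Differing sites — 2:F/C; 6:L/V; 8:Q/E.
p = 3/23 = 0.130435.
d = −ln(1 − 0.130435) = −ln(0.869565) = 0.1398.

0.1398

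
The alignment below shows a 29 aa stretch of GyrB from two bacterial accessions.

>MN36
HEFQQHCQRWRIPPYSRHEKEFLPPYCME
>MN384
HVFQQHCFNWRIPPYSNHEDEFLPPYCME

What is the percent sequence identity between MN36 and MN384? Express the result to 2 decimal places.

82.76%

Differing sites — 2:E/V; 8:Q/F; 9:R/N; 17:R/N; 20:K/D.
24 of the 29 sites match, so the percent identity is 24/29 × 100 = 82.76%.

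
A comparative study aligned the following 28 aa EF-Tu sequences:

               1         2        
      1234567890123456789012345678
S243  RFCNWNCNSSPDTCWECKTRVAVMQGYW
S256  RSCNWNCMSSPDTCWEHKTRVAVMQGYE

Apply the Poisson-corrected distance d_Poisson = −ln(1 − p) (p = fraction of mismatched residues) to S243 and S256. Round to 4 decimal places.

0.1542

Differing sites — 2:F/S; 8:N/M; 17:C/H; 28:W/E.
p = 4/28 = 0.142857.
d = −ln(1 − 0.142857) = −ln(0.857143) = 0.1542.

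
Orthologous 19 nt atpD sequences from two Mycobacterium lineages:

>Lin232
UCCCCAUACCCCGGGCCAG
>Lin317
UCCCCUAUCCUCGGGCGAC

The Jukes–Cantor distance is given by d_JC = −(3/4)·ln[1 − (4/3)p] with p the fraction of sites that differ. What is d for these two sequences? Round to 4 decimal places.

The sequences differ at positions 6 (A/U), 7 (U/A), 8 (A/U), 11 (C/U), 17 (C/G), 19 (G/C).
p = 6/19 = 0.315789.
d = −0.75 · ln(1 − (4/3)·0.315789) = −0.75 · ln(0.578948) = −0.75 · (-0.546543) = 0.4099.

0.4099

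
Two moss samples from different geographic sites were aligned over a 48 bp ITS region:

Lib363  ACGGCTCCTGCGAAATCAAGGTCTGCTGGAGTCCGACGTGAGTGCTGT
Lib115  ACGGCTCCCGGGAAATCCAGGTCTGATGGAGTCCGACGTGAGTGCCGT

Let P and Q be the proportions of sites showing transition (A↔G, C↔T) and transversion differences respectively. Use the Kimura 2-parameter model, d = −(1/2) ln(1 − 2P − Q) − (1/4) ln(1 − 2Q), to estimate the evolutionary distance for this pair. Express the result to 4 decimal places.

The sequences differ at positions 9 (T/C, transition), 11 (C/G, transversion), 18 (A/C, transversion), 26 (C/A, transversion), 46 (T/C, transition).
Of the 5 differences, 2 transitions and 3 transversions over 48 sites: P = 2/48 = 0.041667, Q = 3/48 = 0.062500.
d = −0.5·ln(0.854166) − 0.25·ln(0.875000) = −0.5·(-0.157630) − 0.25·(-0.133531) = 0.1122.

0.1122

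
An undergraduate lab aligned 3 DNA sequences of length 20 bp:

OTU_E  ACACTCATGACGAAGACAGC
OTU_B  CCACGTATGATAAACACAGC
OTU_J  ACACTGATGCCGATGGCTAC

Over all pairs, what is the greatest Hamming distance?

Pairwise Hamming distances:
  OTU_E vs OTU_B: 6
  OTU_E vs OTU_J: 6
  OTU_B vs OTU_J: 11
The largest is 11, between OTU_B and OTU_J.

11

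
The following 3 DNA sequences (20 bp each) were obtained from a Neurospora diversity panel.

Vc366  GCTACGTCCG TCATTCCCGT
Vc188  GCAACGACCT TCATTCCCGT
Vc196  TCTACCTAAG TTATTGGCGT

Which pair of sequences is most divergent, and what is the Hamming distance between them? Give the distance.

10

Pairwise Hamming distances:
  Vc366 vs Vc188: 3
  Vc366 vs Vc196: 7
  Vc188 vs Vc196: 10
The largest is 10, between Vc188 and Vc196.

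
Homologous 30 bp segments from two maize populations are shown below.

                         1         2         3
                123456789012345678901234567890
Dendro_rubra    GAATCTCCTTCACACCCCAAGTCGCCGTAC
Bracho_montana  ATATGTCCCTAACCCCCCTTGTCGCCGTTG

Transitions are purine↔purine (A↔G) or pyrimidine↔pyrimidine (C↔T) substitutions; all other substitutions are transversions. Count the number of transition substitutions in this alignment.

The sequences differ at positions 1 (G/A, transition), 2 (A/T, transversion), 5 (C/G, transversion), 9 (T/C, transition), 11 (C/A, transversion), 14 (A/C, transversion), 19 (A/T, transversion), 20 (A/T, transversion), 29 (A/T, transversion), 30 (C/G, transversion).
Of the 10 differences, 2 transitions and 8 transversions, so the answer is 2.

2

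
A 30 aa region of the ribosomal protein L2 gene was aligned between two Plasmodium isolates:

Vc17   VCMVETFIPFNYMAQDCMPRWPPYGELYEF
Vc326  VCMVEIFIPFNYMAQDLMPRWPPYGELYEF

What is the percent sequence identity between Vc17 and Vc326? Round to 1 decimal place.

93.3%

Differing sites — 6:T/I; 17:C/L.
28 of the 30 sites match, so the percent identity is 28/30 × 100 = 93.3%.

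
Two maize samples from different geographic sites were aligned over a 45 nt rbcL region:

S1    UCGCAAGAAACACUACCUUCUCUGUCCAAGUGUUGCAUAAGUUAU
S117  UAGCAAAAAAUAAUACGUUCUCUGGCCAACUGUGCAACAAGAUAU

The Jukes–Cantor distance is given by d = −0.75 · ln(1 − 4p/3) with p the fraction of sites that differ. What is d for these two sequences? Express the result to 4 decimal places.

0.3295

Differing sites — 2:C/A; 7:G/A; 11:C/U; 13:C/A; 17:C/G; 25:U/G; 30:G/C; 34:U/G; 35:G/C; 36:C/A; 38:U/C; 42:U/A.
p = 12/45 = 0.266667.
d = −0.75 · ln(1 − (4/3)·0.266667) = −0.75 · ln(0.644444) = −0.75 · (-0.439367) = 0.3295.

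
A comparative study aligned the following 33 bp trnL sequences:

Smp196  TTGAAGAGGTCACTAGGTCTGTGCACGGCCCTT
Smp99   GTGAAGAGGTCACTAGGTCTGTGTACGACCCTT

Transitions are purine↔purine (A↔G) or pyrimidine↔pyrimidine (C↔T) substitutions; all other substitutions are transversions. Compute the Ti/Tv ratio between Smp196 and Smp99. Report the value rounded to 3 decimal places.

2.000

Mismatches occur at site 1 (T/G, transversion), site 24 (C/T, transition), site 28 (G/A, transition).
Of the 3 differences, 2 transitions and 1 transversion, so Ti/Tv = 2/1 = 2.000.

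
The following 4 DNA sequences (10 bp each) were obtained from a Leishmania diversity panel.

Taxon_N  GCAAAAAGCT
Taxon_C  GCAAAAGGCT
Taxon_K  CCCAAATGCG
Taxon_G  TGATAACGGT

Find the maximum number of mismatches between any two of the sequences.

7

Pairwise Hamming distances:
  Taxon_N vs Taxon_C: 1
  Taxon_N vs Taxon_K: 4
  Taxon_N vs Taxon_G: 5
  Taxon_C vs Taxon_K: 4
  Taxon_C vs Taxon_G: 5
  Taxon_K vs Taxon_G: 7
The largest is 7, between Taxon_K and Taxon_G.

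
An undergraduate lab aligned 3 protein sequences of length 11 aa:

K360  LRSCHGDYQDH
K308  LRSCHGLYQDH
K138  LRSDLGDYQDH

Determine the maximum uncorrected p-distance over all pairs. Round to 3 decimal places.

0.273

Pairwise Hamming distances:
  K360 vs K308: 1
  K360 vs K138: 2
  K308 vs K138: 3
The largest is 3 mismatches, between K308 and K138; p = 3/11 = 0.273.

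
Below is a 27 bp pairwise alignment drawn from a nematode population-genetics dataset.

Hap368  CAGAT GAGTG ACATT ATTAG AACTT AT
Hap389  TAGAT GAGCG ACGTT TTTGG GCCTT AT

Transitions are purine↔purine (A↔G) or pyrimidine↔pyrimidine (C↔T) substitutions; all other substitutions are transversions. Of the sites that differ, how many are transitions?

Differing sites — 1:C/T (Ti); 9:T/C (Ti); 13:A/G (Ti); 16:A/T (Tv); 19:A/G (Ti); 21:A/G (Ti); 22:A/C (Tv).
Of the 7 differences, 5 transitions and 2 transversions, so the answer is 5.

5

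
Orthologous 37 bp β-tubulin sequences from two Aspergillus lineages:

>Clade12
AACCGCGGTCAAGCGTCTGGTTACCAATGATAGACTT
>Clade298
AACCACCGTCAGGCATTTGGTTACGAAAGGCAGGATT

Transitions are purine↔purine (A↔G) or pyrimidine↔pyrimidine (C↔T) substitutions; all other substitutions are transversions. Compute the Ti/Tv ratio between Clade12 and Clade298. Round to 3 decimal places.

1.750

Differing sites — 5:G/A (Ti); 7:G/C (Tv); 12:A/G (Ti); 15:G/A (Ti); 17:C/T (Ti); 25:C/G (Tv); 28:T/A (Tv); 30:A/G (Ti); 31:T/C (Ti); 34:A/G (Ti); 35:C/A (Tv).
Of the 11 differences, 7 transitions and 4 transversions, so Ti/Tv = 7/4 = 1.750.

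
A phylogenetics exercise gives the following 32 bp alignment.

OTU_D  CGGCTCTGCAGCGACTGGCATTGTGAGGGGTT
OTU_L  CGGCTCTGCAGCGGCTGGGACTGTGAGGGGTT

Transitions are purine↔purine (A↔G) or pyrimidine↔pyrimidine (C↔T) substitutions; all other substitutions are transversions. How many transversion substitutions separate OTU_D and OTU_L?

Mismatches occur at site 14 (A→G, transition), site 19 (C→G, transversion), site 21 (T→C, transition).
Of the 3 differences, 2 transitions and 1 transversion, so the answer is 1.

1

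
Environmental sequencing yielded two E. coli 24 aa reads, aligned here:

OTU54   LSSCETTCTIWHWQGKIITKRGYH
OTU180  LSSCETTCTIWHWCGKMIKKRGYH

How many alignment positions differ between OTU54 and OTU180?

3

Mismatches occur at site 14 (Q→C), site 17 (I→M), site 19 (T→K).
That gives 3 mismatches out of 24 aligned sites, so the Hamming distance is 3.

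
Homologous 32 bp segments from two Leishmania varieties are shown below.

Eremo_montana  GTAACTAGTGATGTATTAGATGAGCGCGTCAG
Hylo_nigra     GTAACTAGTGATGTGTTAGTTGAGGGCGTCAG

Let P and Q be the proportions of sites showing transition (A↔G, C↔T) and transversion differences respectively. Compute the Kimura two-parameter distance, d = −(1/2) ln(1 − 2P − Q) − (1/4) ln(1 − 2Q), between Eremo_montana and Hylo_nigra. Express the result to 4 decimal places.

Mismatches occur at site 15 (A↔G, transition), site 20 (A↔T, transversion), site 25 (C↔G, transversion).
Of the 3 differences, 1 transition and 2 transversions over 32 sites: P = 1/32 = 0.031250, Q = 2/32 = 0.062500.
d = −0.5·ln(0.875000) − 0.25·ln(0.875000) = −0.5·(-0.133531) − 0.25·(-0.133531) = 0.1001.

0.1001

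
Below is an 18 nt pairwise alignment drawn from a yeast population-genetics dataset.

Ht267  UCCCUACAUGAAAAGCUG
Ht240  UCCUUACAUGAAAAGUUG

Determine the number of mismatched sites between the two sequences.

2

The sequences differ at positions 4 (C/U), 16 (C/U).
That gives 2 mismatches out of 18 aligned sites, so the Hamming distance is 2.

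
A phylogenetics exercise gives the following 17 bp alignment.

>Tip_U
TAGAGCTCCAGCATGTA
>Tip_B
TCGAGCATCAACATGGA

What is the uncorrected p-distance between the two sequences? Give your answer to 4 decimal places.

The sequences differ at positions 2 (A/C), 7 (T/A), 8 (C/T), 11 (G/A), 16 (T/G).
There are 5 differences over 17 sites, so p = 5/17 = 0.2941.

0.2941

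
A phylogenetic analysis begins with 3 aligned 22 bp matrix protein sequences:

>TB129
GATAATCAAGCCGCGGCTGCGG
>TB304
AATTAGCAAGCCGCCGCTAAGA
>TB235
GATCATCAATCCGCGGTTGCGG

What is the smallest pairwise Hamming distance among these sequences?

Pairwise Hamming distances:
  TB129 vs TB304: 7
  TB129 vs TB235: 3
  TB304 vs TB235: 9
The smallest is 3, between TB129 and TB235.

3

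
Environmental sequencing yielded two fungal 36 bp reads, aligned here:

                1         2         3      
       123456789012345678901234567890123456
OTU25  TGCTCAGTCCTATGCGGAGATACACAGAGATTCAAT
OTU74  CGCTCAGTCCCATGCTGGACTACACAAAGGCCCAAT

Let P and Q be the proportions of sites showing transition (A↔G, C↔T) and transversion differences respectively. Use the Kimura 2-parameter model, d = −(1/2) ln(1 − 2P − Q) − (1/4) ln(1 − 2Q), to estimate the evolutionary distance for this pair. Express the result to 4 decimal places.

Mismatches occur at site 1 (T↔C, transition), site 11 (T↔C, transition), site 16 (G↔T, transversion), site 18 (A↔G, transition), site 19 (G↔A, transition), site 20 (A↔C, transversion), site 27 (G↔A, transition), site 30 (A↔G, transition), site 31 (T↔C, transition), site 32 (T↔C, transition).
Of the 10 differences, 8 transitions and 2 transversions over 36 sites: P = 8/36 = 0.222222, Q = 2/36 = 0.055556.
d = −0.5·ln(0.500000) − 0.25·ln(0.888888) = −0.5·(-0.693147) − 0.25·(-0.117784) = 0.3760.

0.3760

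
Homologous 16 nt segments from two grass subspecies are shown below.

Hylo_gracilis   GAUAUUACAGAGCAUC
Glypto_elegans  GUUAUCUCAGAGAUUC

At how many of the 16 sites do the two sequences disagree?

Differing sites — 2:A/U; 6:U/C; 7:A/U; 13:C/A; 14:A/U.
That gives 5 mismatches out of 16 aligned sites, so the Hamming distance is 5.

5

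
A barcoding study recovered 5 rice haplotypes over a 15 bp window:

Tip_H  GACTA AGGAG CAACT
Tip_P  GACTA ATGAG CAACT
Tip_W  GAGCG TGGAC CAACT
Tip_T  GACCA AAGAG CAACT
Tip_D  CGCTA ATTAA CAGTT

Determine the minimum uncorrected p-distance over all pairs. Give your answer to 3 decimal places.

Pairwise Hamming distances:
  Tip_H vs Tip_P: 1
  Tip_H vs Tip_W: 5
  Tip_H vs Tip_T: 2
  Tip_H vs Tip_D: 7
  Tip_P vs Tip_W: 6
  Tip_P vs Tip_T: 2
  Tip_P vs Tip_D: 6
  Tip_W vs Tip_T: 5
  Tip_W vs Tip_D: 11
  Tip_T vs Tip_D: 8
The smallest is 1 mismatch, between Tip_H and Tip_P; p = 1/15 = 0.067.

0.067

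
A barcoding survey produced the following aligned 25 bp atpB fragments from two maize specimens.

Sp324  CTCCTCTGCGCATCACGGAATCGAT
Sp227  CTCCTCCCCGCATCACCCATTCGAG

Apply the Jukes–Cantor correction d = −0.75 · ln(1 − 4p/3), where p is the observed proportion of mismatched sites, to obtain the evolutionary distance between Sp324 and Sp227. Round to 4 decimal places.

Mismatches occur at site 7 (T→C), site 8 (G→C), site 17 (G→C), site 18 (G→C), site 20 (A→T), site 25 (T→G).
p = 6/25 = 0.240000.
d = −0.75 · ln(1 − (4/3)·0.240000) = −0.75 · ln(0.680000) = −0.75 · (-0.385662) = 0.2892.

0.2892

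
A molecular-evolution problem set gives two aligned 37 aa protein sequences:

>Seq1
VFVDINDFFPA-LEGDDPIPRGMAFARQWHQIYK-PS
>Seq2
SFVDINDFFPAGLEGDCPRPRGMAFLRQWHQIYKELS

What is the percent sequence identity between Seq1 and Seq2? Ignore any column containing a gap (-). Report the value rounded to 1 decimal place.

Excluding the 2 gap columns leaves 35 comparable sites.
Mismatches occur at site 1 (V↔S), site 17 (D↔C), site 19 (I↔R), site 26 (A↔L), site 36 (P↔L).
30 of the 35 comparable sites match, so the percent identity is 30/35 × 100 = 85.7%.

85.7%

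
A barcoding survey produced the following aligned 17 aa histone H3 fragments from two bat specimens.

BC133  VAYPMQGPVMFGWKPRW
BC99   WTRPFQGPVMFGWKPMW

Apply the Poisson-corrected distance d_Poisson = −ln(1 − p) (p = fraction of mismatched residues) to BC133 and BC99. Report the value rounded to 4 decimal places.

Differing sites — 1:V/W; 2:A/T; 3:Y/R; 5:M/F; 16:R/M.
p = 5/17 = 0.294118.
d = −ln(1 − 0.294118) = −ln(0.705882) = 0.3483.

0.3483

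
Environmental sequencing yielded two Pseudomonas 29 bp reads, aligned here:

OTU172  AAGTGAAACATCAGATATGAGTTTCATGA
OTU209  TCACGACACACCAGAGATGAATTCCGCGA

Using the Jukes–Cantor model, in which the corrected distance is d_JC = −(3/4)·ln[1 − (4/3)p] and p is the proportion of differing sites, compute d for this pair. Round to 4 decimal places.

Mismatches occur at site 1 (A/T), site 2 (A/C), site 3 (G/A), site 4 (T/C), site 7 (A/C), site 11 (T/C), site 16 (T/G), site 21 (G/A), site 24 (T/C), site 26 (A/G), site 27 (T/C).
p = 11/29 = 0.379310.
d = −0.75 · ln(1 − (4/3)·0.379310) = −0.75 · ln(0.494253) = −0.75 · (-0.704708) = 0.5285.

0.5285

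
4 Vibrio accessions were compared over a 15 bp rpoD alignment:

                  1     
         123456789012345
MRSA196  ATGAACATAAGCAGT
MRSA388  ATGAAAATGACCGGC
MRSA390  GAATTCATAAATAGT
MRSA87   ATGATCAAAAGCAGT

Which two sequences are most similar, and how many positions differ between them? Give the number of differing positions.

2

Pairwise Hamming distances:
  MRSA196 vs MRSA388: 5
  MRSA196 vs MRSA390: 7
  MRSA196 vs MRSA87: 2
  MRSA388 vs MRSA390: 11
  MRSA388 vs MRSA87: 7
  MRSA390 vs MRSA87: 7
The smallest is 2, between MRSA196 and MRSA87.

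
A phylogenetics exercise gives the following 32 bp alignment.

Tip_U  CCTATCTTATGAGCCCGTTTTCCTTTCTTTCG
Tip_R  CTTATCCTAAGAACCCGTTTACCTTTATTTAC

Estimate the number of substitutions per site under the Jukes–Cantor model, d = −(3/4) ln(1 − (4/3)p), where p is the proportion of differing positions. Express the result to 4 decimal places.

0.3041

Differing sites — 2:C/T; 7:T/C; 10:T/A; 13:G/A; 21:T/A; 27:C/A; 31:C/A; 32:G/C.
p = 8/32 = 0.250000.
d = −0.75 · ln(1 − (4/3)·0.250000) = −0.75 · ln(0.666667) = −0.75 · (-0.405465) = 0.3041.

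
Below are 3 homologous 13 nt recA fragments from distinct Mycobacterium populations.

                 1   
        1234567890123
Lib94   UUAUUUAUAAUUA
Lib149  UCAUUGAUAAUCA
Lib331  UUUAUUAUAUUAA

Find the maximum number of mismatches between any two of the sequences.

6

Pairwise Hamming distances:
  Lib94 vs Lib149: 3
  Lib94 vs Lib331: 4
  Lib149 vs Lib331: 6
The largest is 6, between Lib149 and Lib331.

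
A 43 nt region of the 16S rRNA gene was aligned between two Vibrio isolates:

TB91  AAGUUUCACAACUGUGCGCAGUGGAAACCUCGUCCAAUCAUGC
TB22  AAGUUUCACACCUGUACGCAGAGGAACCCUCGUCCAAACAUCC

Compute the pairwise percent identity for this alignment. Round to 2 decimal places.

86.05%

Differing sites — 11:A/C; 16:G/A; 22:U/A; 27:A/C; 38:U/A; 42:G/C.
37 of the 43 sites match, so the percent identity is 37/43 × 100 = 86.05%.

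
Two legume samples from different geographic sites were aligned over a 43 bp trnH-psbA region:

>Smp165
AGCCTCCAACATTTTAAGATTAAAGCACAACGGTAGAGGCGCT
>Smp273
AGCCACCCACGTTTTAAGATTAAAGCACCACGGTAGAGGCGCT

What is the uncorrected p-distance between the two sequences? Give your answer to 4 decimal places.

Mismatches occur at site 5 (T→A), site 8 (A→C), site 11 (A→G), site 29 (A→C).
There are 4 differences over 43 sites, so p = 4/43 = 0.0930.

0.0930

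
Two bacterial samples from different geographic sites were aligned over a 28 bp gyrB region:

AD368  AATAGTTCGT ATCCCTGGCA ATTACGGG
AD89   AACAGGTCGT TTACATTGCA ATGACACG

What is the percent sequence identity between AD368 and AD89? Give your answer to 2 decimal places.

67.86%

The sequences differ at positions 3 (T/C), 6 (T/G), 11 (A/T), 13 (C/A), 15 (C/A), 17 (G/T), 23 (T/G), 26 (G/A), 27 (G/C).
19 of the 28 sites match, so the percent identity is 19/28 × 100 = 67.86%.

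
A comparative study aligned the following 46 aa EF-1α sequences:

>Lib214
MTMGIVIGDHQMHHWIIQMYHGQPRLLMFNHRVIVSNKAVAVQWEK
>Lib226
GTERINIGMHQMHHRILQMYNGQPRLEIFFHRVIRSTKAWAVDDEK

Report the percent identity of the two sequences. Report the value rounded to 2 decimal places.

The sequences differ at positions 1 (M/G), 3 (M/E), 4 (G/R), 6 (V/N), 9 (D/M), 15 (W/R), 17 (I/L), 21 (H/N), 27 (L/E), 28 (M/I), 30 (N/F), 35 (V/R), 37 (N/T), 40 (V/W), 43 (Q/D), 44 (W/D).
30 of the 46 sites match, so the percent identity is 30/46 × 100 = 65.22%.

65.22%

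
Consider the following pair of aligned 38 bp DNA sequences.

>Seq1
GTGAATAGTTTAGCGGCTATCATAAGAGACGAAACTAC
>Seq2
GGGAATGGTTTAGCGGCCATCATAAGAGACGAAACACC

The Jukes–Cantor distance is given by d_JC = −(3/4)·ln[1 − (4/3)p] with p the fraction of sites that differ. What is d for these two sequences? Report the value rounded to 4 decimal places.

Mismatches occur at site 2 (T/G), site 7 (A/G), site 18 (T/C), site 36 (T/A), site 37 (A/C).
p = 5/38 = 0.131579.
d = −0.75 · ln(1 − (4/3)·0.131579) = −0.75 · ln(0.824561) = −0.75 · (-0.192904) = 0.1447.

0.1447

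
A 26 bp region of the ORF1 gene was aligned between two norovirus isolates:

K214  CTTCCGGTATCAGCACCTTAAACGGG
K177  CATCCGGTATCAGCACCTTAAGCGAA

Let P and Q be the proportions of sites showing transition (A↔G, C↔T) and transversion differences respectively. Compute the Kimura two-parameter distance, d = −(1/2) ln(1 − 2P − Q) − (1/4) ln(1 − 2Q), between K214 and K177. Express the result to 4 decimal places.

0.1768

Mismatches occur at site 2 (T→A, transversion), site 22 (A→G, transition), site 25 (G→A, transition), site 26 (G→A, transition).
Of the 4 differences, 3 transitions and 1 transversion over 26 sites: P = 3/26 = 0.115385, Q = 1/26 = 0.038462.
d = −0.5·ln(0.730768) − 0.25·ln(0.923076) = −0.5·(-0.313659) − 0.25·(-0.080044) = 0.1768.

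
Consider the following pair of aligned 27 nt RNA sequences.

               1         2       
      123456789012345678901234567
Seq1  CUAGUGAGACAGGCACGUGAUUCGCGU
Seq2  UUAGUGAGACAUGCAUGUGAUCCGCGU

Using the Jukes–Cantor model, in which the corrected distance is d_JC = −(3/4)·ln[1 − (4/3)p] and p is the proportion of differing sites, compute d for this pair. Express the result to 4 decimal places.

0.1650

Differing sites — 1:C/U; 12:G/U; 16:C/U; 22:U/C.
p = 4/27 = 0.148148.
d = −0.75 · ln(1 − (4/3)·0.148148) = −0.75 · ln(0.802469) = −0.75 · (-0.220062) = 0.1650.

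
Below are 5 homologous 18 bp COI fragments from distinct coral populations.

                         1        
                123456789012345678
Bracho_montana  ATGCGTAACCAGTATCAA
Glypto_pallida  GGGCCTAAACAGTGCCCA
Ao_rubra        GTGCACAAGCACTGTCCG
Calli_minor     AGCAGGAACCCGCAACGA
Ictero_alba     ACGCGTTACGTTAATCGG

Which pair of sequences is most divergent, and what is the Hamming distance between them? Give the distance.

Pairwise Hamming distances:
  Bracho_montana vs Glypto_pallida: 7
  Bracho_montana vs Ao_rubra: 8
  Bracho_montana vs Calli_minor: 8
  Bracho_montana vs Ictero_alba: 8
  Glypto_pallida vs Ao_rubra: 7
  Glypto_pallida vs Calli_minor: 11
  Glypto_pallida vs Ictero_alba: 13
  Ao_rubra vs Calli_minor: 14
  Ao_rubra vs Ictero_alba: 12
  Calli_minor vs Ictero_alba: 11
The largest is 14, between Ao_rubra and Calli_minor.

14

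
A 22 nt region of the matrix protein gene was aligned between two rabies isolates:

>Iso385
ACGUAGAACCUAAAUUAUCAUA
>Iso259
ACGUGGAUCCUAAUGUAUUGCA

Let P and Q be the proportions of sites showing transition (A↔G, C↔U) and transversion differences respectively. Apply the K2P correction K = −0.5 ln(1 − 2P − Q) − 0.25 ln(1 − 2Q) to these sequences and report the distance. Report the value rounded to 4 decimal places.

0.4262

The sequences differ at positions 5 (A/G, transition), 8 (A/U, transversion), 14 (A/U, transversion), 15 (U/G, transversion), 19 (C/U, transition), 20 (A/G, transition), 21 (U/C, transition).
Of the 7 differences, 4 transitions and 3 transversions over 22 sites: P = 4/22 = 0.181818, Q = 3/22 = 0.136364.
d = −0.5·ln(0.500000) − 0.25·ln(0.727272) = −0.5·(-0.693147) − 0.25·(-0.318455) = 0.4262.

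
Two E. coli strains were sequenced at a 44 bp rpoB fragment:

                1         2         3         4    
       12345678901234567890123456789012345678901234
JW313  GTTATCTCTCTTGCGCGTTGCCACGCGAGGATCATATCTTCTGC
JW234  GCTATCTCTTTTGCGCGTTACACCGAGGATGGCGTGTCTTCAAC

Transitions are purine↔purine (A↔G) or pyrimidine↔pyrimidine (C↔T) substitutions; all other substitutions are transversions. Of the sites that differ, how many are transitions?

9

The sequences differ at positions 2 (T/C, transition), 10 (C/T, transition), 20 (G/A, transition), 22 (C/A, transversion), 23 (A/C, transversion), 26 (C/A, transversion), 28 (A/G, transition), 29 (G/A, transition), 30 (G/T, transversion), 31 (A/G, transition), 32 (T/G, transversion), 34 (A/G, transition), 36 (A/G, transition), 42 (T/A, transversion), 43 (G/A, transition).
Of the 15 differences, 9 transitions and 6 transversions, so the answer is 9.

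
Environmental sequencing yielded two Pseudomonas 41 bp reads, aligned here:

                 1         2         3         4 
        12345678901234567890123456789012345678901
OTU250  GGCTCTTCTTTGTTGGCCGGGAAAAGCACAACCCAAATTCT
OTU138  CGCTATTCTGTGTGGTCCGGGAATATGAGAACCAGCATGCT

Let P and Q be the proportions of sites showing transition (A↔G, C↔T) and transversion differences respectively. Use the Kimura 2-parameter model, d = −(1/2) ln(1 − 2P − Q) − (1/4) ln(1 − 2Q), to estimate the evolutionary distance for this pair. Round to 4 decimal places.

The sequences differ at positions 1 (G/C, transversion), 5 (C/A, transversion), 10 (T/G, transversion), 14 (T/G, transversion), 16 (G/T, transversion), 24 (A/T, transversion), 26 (G/T, transversion), 27 (C/G, transversion), 29 (C/G, transversion), 34 (C/A, transversion), 35 (A/G, transition), 36 (A/C, transversion), 39 (T/G, transversion).
Of the 13 differences, 1 transition and 12 transversions over 41 sites: P = 1/41 = 0.024390, Q = 12/41 = 0.292683.
d = −0.5·ln(0.658537) − 0.25·ln(0.414634) = −0.5·(-0.417735) − 0.25·(-0.880359) = 0.4290.

0.4290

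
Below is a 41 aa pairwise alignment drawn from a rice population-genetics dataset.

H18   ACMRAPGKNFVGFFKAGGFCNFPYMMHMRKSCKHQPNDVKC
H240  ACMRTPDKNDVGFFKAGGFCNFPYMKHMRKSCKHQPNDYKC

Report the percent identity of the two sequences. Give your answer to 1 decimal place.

87.8%

The sequences differ at positions 5 (A/T), 7 (G/D), 10 (F/D), 26 (M/K), 39 (V/Y).
36 of the 41 sites match, so the percent identity is 36/41 × 100 = 87.8%.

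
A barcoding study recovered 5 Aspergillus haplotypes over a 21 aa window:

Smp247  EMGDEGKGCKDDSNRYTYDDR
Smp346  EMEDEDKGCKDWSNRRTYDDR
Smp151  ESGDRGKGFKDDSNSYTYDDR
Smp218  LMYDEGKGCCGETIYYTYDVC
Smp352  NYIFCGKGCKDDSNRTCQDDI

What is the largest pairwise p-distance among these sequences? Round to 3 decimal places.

0.762

Pairwise Hamming distances:
  Smp247 vs Smp346: 4
  Smp247 vs Smp151: 4
  Smp247 vs Smp218: 10
  Smp247 vs Smp352: 9
  Smp346 vs Smp151: 8
  Smp346 vs Smp218: 12
  Smp346 vs Smp352: 11
  Smp151 vs Smp218: 13
  Smp151 vs Smp352: 11
  Smp218 vs Smp352: 16
The largest is 16 mismatches, between Smp218 and Smp352; p = 16/21 = 0.762.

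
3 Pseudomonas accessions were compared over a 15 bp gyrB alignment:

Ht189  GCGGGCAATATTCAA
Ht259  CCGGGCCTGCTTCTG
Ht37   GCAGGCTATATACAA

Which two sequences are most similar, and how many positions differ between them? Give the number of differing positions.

Pairwise Hamming distances:
  Ht189 vs Ht259: 7
  Ht189 vs Ht37: 3
  Ht259 vs Ht37: 9
The smallest is 3, between Ht189 and Ht37.

3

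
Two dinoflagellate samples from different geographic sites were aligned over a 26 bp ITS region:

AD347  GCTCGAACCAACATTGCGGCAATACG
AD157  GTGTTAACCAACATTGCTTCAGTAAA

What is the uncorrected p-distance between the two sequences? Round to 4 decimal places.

The sequences differ at positions 2 (C/T), 3 (T/G), 4 (C/T), 5 (G/T), 18 (G/T), 19 (G/T), 22 (A/G), 25 (C/A), 26 (G/A).
There are 9 differences over 26 sites, so p = 9/26 = 0.3462.

0.3462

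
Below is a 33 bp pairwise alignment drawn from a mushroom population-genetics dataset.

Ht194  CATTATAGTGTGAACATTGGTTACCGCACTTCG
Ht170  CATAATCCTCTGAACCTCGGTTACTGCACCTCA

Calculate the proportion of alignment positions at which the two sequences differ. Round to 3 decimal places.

0.273

The sequences differ at positions 4 (T/A), 7 (A/C), 8 (G/C), 10 (G/C), 16 (A/C), 18 (T/C), 25 (C/T), 30 (T/C), 33 (G/A).
There are 9 differences over 33 sites, so p = 9/33 = 0.273.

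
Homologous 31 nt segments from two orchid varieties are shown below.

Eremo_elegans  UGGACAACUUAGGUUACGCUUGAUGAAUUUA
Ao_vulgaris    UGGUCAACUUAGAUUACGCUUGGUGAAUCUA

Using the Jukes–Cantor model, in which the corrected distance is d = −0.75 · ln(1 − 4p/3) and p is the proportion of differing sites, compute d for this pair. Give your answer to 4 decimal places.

0.1416

The sequences differ at positions 4 (A/U), 13 (G/A), 23 (A/G), 29 (U/C).
p = 4/31 = 0.129032.
d = −0.75 · ln(1 − (4/3)·0.129032) = −0.75 · ln(0.827957) = −0.75 · (-0.188794) = 0.1416.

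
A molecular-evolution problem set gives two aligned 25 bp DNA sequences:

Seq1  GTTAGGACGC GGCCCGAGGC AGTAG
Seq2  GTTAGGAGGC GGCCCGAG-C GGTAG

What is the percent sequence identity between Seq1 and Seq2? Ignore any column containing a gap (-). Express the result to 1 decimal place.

Excluding the 1 gap column leaves 24 comparable sites.
Mismatches occur at site 8 (C→G), site 21 (A→G).
22 of the 24 comparable sites match, so the percent identity is 22/24 × 100 = 91.7%.

91.7%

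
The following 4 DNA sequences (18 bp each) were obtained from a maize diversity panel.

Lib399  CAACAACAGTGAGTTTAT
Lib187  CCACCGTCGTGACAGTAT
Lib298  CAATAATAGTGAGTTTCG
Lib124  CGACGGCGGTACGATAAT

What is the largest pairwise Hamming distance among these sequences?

12

Pairwise Hamming distances:
  Lib399 vs Lib187: 8
  Lib399 vs Lib298: 4
  Lib399 vs Lib124: 8
  Lib187 vs Lib298: 10
  Lib187 vs Lib124: 9
  Lib298 vs Lib124: 12
The largest is 12, between Lib298 and Lib124.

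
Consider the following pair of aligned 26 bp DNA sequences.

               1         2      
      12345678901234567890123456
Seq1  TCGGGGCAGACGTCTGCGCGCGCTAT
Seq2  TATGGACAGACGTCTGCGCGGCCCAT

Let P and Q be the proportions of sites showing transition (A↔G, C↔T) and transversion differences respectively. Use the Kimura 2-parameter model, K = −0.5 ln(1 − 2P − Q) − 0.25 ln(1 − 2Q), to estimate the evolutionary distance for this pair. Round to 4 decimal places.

0.2758

Differing sites — 2:C/A (Tv); 3:G/T (Tv); 6:G/A (Ti); 21:C/G (Tv); 22:G/C (Tv); 24:T/C (Ti).
Of the 6 differences, 2 transitions and 4 transversions over 26 sites: P = 2/26 = 0.076923, Q = 4/26 = 0.153846.
d = −0.5·ln(0.692308) − 0.25·ln(0.692308) = −0.5·(-0.367724) − 0.25·(-0.367724) = 0.2758.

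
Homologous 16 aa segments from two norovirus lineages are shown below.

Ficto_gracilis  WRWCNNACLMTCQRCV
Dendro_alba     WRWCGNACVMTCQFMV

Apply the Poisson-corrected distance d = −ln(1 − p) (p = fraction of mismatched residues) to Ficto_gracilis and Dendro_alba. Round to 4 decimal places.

Differing sites — 5:N/G; 9:L/V; 14:R/F; 15:C/M.
p = 4/16 = 0.250000.
d = −ln(1 − 0.250000) = −ln(0.750000) = 0.2877.

0.2877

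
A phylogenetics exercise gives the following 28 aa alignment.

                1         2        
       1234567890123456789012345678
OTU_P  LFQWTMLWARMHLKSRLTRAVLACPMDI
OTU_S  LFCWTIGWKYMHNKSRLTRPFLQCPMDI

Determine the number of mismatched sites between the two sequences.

9

Mismatches occur at site 3 (Q→C), site 6 (M→I), site 7 (L→G), site 9 (A→K), site 10 (R→Y), site 13 (L→N), site 20 (A→P), site 21 (V→F), site 23 (A→Q).
That gives 9 mismatches out of 28 aligned sites, so the Hamming distance is 9.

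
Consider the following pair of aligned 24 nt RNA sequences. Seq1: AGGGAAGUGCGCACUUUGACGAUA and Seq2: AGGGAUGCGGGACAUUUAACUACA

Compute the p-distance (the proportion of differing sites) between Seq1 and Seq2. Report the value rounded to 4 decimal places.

Differing sites — 6:A/U; 8:U/C; 10:C/G; 12:C/A; 13:A/C; 14:C/A; 18:G/A; 21:G/U; 23:U/C.
There are 9 differences over 24 sites, so p = 9/24 = 0.3750.

0.3750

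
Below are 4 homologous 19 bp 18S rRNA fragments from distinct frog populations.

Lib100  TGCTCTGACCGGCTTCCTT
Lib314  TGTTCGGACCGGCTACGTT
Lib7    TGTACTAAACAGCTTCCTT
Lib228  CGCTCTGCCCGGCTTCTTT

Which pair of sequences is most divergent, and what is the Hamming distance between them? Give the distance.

8

Pairwise Hamming distances:
  Lib100 vs Lib314: 4
  Lib100 vs Lib7: 5
  Lib100 vs Lib228: 3
  Lib314 vs Lib7: 7
  Lib314 vs Lib228: 6
  Lib7 vs Lib228: 8
The largest is 8, between Lib7 and Lib228.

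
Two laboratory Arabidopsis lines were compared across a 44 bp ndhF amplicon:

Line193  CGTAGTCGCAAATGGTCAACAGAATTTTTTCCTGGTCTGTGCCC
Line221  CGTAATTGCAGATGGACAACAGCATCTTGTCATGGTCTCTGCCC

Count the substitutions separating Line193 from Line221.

9

Mismatches occur at site 5 (G↔A), site 7 (C↔T), site 11 (A↔G), site 16 (T↔A), site 23 (A↔C), site 26 (T↔C), site 29 (T↔G), site 32 (C↔A), site 39 (G↔C).
That gives 9 mismatches out of 44 aligned sites, so the Hamming distance is 9.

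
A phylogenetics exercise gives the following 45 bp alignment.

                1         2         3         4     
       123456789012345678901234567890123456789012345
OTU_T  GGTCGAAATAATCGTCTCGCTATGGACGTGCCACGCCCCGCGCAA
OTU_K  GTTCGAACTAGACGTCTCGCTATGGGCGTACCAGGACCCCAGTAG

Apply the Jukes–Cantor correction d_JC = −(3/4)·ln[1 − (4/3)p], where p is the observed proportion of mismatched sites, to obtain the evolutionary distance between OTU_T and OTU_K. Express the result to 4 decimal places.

0.3295

Mismatches occur at site 2 (G/T), site 8 (A/C), site 11 (A/G), site 12 (T/A), site 26 (A/G), site 30 (G/A), site 34 (C/G), site 36 (C/A), site 40 (G/C), site 41 (C/A), site 43 (C/T), site 45 (A/G).
p = 12/45 = 0.266667.
d = −0.75 · ln(1 − (4/3)·0.266667) = −0.75 · ln(0.644444) = −0.75 · (-0.439367) = 0.3295.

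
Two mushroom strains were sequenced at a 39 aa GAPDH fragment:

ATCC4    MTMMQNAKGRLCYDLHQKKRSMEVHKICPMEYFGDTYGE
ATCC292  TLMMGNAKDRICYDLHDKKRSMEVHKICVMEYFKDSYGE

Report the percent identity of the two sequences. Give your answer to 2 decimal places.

The sequences differ at positions 1 (M/T), 2 (T/L), 5 (Q/G), 9 (G/D), 11 (L/I), 17 (Q/D), 29 (P/V), 34 (G/K), 36 (T/S).
30 of the 39 sites match, so the percent identity is 30/39 × 100 = 76.92%.

76.92%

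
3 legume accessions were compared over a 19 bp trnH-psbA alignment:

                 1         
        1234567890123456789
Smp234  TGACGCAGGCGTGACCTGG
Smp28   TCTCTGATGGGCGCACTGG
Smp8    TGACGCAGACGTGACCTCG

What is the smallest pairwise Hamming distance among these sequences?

Pairwise Hamming distances:
  Smp234 vs Smp28: 9
  Smp234 vs Smp8: 2
  Smp28 vs Smp8: 11
The smallest is 2, between Smp234 and Smp8.

2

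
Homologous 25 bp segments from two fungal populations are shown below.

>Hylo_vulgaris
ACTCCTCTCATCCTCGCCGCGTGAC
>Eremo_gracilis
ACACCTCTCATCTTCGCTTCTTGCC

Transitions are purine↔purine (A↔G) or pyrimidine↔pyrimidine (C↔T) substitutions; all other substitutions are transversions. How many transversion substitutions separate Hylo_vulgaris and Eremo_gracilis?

Differing sites — 3:T/A (Tv); 13:C/T (Ti); 18:C/T (Ti); 19:G/T (Tv); 21:G/T (Tv); 24:A/C (Tv).
Of the 6 differences, 2 transitions and 4 transversions, so the answer is 4.

4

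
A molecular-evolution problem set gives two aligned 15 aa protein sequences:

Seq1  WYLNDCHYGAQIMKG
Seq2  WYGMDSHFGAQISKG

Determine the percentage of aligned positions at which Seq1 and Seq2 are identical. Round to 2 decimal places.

66.67%

Differing sites — 3:L/G; 4:N/M; 6:C/S; 8:Y/F; 13:M/S.
10 of the 15 sites match, so the percent identity is 10/15 × 100 = 66.67%.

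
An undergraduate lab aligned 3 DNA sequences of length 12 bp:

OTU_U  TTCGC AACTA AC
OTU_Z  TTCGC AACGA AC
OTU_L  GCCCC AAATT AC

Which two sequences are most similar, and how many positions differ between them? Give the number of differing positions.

Pairwise Hamming distances:
  OTU_U vs OTU_Z: 1
  OTU_U vs OTU_L: 5
  OTU_Z vs OTU_L: 6
The smallest is 1, between OTU_U and OTU_Z.

1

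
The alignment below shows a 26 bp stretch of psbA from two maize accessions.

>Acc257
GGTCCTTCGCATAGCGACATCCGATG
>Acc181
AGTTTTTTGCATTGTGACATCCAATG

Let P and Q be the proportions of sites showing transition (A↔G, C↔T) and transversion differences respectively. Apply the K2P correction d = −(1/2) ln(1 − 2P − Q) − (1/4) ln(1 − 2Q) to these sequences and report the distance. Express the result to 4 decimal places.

0.3666

Mismatches occur at site 1 (G↔A, transition), site 4 (C↔T, transition), site 5 (C↔T, transition), site 8 (C↔T, transition), site 13 (A↔T, transversion), site 15 (C↔T, transition), site 23 (G↔A, transition).
Of the 7 differences, 6 transitions and 1 transversion over 26 sites: P = 6/26 = 0.230769, Q = 1/26 = 0.038462.
d = −0.5·ln(0.500000) − 0.25·ln(0.923076) = −0.5·(-0.693147) − 0.25·(-0.080044) = 0.3666.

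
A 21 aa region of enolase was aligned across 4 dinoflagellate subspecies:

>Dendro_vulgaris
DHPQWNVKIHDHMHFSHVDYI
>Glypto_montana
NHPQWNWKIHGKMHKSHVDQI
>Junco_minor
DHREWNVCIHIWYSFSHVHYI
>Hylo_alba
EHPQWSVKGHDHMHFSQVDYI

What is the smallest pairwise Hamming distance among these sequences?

4

Pairwise Hamming distances:
  Dendro_vulgaris vs Glypto_montana: 6
  Dendro_vulgaris vs Junco_minor: 8
  Dendro_vulgaris vs Hylo_alba: 4
  Glypto_montana vs Junco_minor: 12
  Glypto_montana vs Hylo_alba: 9
  Junco_minor vs Hylo_alba: 12
The smallest is 4, between Dendro_vulgaris and Hylo_alba.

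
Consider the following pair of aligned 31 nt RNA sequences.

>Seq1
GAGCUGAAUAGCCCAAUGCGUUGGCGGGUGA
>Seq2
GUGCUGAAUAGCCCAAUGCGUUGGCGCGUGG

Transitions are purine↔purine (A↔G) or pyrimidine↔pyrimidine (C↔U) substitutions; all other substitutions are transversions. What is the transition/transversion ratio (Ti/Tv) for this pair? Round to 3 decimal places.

0.500

Mismatches occur at site 2 (A→U, transversion), site 27 (G→C, transversion), site 31 (A→G, transition).
Of the 3 differences, 1 transition and 2 transversions, so Ti/Tv = 1/2 = 0.500.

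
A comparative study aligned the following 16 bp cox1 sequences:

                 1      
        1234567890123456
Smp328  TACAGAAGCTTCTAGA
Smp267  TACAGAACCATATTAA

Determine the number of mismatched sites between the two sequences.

Mismatches occur at site 8 (G↔C), site 10 (T↔A), site 12 (C↔A), site 14 (A↔T), site 15 (G↔A).
That gives 5 mismatches out of 16 aligned sites, so the Hamming distance is 5.

5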